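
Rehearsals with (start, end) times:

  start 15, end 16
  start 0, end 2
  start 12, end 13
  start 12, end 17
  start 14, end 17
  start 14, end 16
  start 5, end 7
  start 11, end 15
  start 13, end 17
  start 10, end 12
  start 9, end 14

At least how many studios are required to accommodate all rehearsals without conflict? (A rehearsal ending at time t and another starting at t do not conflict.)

Count concurrent intervals with a sweep; the peak is the room count.
starts: [0, 5, 9, 10, 11, 12, 12, 13, 14, 14, 15]
ends:   [2, 7, 12, 13, 14, 15, 16, 16, 17, 17, 17]
s0→1 e2→0 s5→1 e7→0 s9→1 s10→2 s11→3 e12→2 s12→3 s12→4 e13→3 s13→4 e14→3 s14→4 s14→5  — peak 5.

5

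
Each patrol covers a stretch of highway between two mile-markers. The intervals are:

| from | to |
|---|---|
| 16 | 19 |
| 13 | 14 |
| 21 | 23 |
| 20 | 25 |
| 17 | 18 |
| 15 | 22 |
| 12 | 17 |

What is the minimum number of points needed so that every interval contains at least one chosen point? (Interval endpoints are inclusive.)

3

Process intervals by earliest right end; each time one isn't hit yet, stab at its right endpoint.
By right end: [13,14]  [12,17]  [17,18]  [16,19]  [15,22]  [21,23]  [20,25]
[13,14] uncovered → point at 14; [17,18] uncovered → point at 18; [21,23] uncovered → point at 23.
Points: 14, 18, 23 (3 total).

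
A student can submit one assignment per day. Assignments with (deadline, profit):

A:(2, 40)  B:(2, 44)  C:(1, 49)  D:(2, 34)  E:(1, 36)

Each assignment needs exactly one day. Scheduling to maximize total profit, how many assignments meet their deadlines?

Profit order: C=49 B=44 A=40 E=36 D=34
Assign: C→slot 1, B→slot 2, A skipped, E skipped, D skipped.
Slots: [1:C] [2:B]
2 of 5 scheduled.

2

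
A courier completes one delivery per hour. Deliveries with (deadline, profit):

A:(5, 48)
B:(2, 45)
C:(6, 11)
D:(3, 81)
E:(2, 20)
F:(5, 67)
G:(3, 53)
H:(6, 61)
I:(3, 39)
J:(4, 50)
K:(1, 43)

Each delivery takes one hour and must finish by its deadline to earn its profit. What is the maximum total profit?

By profit: D(d3,81), F(d5,67), H(d6,61), G(d3,53), J(d4,50), A(d5,48), B(d2,45), K(d1,43), I(d3,39), E(d2,20), C(d6,11)
D→slot 3; F→slot 5; H→slot 6; G→slot 2; J→slot 4; A→slot 1; B skipped; K skipped; I skipped; E skipped; C skipped.
Profit = 48 + 53 + 81 + 50 + 67 + 61 = 360

360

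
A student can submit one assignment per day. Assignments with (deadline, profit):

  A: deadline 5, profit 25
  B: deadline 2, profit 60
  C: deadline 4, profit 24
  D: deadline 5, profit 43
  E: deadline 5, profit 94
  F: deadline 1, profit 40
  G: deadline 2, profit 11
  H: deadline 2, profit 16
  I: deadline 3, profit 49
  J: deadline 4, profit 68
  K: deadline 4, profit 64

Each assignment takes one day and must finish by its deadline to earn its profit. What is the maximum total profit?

335

Profit order: E=94 J=68 K=64 B=60 I=49 D=43 F=40 A=25 C=24 H=16 G=11
Assign: E→slot 5, J→slot 4, K→slot 3, B→slot 2, I→slot 1, D skipped, F skipped, A skipped, C skipped, H skipped, G skipped.
Slots: [1:I] [2:B] [3:K] [4:J] [5:E]
Profit = 49 + 60 + 64 + 68 + 94 = 335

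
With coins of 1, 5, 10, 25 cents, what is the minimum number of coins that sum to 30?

30 − 1×25→5 − 1×5→0
Total coins = 1 + 1 = 2

2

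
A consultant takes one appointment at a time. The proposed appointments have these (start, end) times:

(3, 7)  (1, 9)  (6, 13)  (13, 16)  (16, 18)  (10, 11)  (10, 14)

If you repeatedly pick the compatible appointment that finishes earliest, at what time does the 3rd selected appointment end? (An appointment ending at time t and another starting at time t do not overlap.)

Sorted by end: (3,7)  (1,9)  (10,11)  (6,13)  (10,14)  (13,16)  (16,18)
take (3,7); skip (1,9); take (10,11); take (13,16); take (16,18).
Selected: (3,7) (10,11) (13,16) (16,18)

16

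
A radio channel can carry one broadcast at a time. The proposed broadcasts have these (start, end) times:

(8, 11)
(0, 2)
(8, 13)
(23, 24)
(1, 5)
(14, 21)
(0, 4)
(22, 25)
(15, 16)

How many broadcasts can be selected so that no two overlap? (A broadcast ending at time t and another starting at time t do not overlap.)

Greedy by earliest finish: after sorting by end time, pick each interval compatible with the last pick.
Sorted by end: (0,2)  (0,4)  (1,5)  (8,11)  (8,13)  (15,16)  (14,21)  (23,24)  (22,25)
take (0,2); skip (0,4); take (8,11); take (15,16); skip (14,21); take (23,24).
Selected 4 broadcasts.

4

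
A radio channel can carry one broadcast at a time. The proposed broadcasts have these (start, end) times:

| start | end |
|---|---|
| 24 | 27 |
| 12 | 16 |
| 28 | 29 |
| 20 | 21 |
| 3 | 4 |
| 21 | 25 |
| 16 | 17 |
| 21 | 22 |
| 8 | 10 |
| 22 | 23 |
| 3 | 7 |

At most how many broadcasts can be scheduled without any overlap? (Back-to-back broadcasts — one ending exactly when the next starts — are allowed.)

Order by finish time; keep every interval that doesn't clash with the previous kept one.
By end time: (3,4), (3,7), (8,10), (12,16), (16,17), (20,21), (21,22), (22,23), (21,25), (24,27), (28,29).
Pick (3,4); next start ≥ 4 → (8,10); next start ≥ 10 → (12,16); next start ≥ 16 → (16,17); next start ≥ 17 → (20,21); next start ≥ 21 → (21,22); next start ≥ 22 → (22,23); next start ≥ 23 → (24,27); next start ≥ 27 → (28,29).
Selected 9 broadcasts.

9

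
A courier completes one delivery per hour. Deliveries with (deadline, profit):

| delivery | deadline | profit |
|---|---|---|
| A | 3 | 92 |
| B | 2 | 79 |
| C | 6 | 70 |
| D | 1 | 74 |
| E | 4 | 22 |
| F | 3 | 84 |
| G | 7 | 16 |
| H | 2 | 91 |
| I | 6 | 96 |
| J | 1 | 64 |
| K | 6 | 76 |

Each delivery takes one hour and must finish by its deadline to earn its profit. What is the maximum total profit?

Take jobs in profit order; each goes to the latest open slot no later than its deadline.
By profit: I(d6,96), A(d3,92), H(d2,91), F(d3,84), B(d2,79), K(d6,76), D(d1,74), C(d6,70), J(d1,64), E(d4,22), G(d7,16)
I→slot 6; A→slot 3; H→slot 2; F→slot 1; B skipped; K→slot 5; D skipped; C→slot 4; J skipped; E skipped; G→slot 7.
Profit = 84 + 91 + 92 + 70 + 76 + 96 + 16 = 525

525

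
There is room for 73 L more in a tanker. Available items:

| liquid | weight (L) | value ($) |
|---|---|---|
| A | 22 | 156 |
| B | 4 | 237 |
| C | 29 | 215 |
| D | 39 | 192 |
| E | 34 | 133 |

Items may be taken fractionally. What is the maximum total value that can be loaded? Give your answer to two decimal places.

696.62

Sort by value per unit weight and fill in that order.
Ratios (sorted): B 59.25, C 7.41, A 7.09, D 4.92, E 3.91
take B (4 @ 237); take C (29 @ 215); take A (22 @ 156); take 18/39 of D → 88.62. Capacity used 73/73.
Total value = 696.62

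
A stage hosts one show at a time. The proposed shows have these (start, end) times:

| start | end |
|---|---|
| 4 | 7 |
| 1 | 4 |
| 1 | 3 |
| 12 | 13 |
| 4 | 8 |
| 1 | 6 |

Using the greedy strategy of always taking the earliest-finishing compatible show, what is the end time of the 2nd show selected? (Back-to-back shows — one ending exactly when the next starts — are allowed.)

7

Order by finish time; keep every interval that doesn't clash with the previous kept one.
By end time: (1,3), (1,4), (1,6), (4,7), (4,8), (12,13).
Pick (1,3); next start ≥ 3 → (4,7); next start ≥ 7 → (12,13).
Selected: (1,3) (4,7) (12,13)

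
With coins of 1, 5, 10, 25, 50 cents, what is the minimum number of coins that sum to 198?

9

198 − 3×50→48 − 1×25→23 − 2×10→3 − 3×1→0
Total coins = 3 + 1 + 2 + 3 = 9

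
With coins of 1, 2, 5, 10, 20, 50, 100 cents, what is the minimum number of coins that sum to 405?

5

Greedy: take as many of the largest coin as possible, then repeat with the remainder.
405 − 4×100→5 − 1×5→0
Total coins = 4 + 1 = 5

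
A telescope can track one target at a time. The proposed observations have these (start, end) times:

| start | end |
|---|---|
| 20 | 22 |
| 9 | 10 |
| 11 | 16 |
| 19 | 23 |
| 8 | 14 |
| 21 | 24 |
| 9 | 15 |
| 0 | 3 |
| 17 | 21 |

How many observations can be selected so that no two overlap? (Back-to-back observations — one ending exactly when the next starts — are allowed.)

5

Sort by end time and greedily take each interval whose start is ≥ the last chosen end.
Sorted by end: (0,3)  (9,10)  (8,14)  (9,15)  (11,16)  (17,21)  (20,22)  (19,23)  (21,24)
take (0,3); take (9,10); skip (8,14); skip (9,15); take (11,16); take (17,21); take (21,24).
Selected 5 observations.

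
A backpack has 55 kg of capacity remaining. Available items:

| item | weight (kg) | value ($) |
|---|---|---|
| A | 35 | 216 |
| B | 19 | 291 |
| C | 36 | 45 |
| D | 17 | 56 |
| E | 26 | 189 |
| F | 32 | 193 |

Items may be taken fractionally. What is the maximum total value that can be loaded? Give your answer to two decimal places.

541.71

Order: B (291/19=15.32) > E (189/26=7.27) > A (216/35=6.17) > F (193/32=6.03) > D (56/17=3.29) > C (45/36=1.25)
Fill: take B (19 @ 291) → take E (26 @ 189) → take 10/35 of A → 61.71; 55/55 used.
Total value = 541.71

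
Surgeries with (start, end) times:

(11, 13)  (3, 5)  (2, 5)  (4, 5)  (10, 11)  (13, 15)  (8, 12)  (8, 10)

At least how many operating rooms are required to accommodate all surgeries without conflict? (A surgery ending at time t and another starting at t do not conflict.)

Events (time:±→running): 2:+→1 3:+→2 4:+→3 … peak 3.

3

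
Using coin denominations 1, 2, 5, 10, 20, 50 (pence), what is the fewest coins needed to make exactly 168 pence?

Greedy: take as many of the largest coin as possible, then repeat with the remainder.
168 − 3×50→18 − 1×10→8 − 1×5→3 − 1×2→1 − 1×1→0
Total coins = 3 + 1 + 1 + 1 + 1 = 7

7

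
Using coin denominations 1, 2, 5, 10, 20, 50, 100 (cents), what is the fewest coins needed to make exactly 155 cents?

155 = 1×100 + 1×50 + 1×5
Total coins = 1 + 1 + 1 = 3

3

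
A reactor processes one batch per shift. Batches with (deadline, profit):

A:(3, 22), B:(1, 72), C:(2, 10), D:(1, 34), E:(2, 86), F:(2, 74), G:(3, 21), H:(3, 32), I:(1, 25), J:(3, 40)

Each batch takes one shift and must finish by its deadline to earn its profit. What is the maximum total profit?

200

By profit: E(d2,86), F(d2,74), B(d1,72), J(d3,40), D(d1,34), H(d3,32), I(d1,25), A(d3,22), G(d3,21), C(d2,10)
E→slot 2; F→slot 1; B skipped; J→slot 3; D skipped; H skipped; I skipped; A skipped; G skipped; C skipped.
Profit = 74 + 86 + 40 = 200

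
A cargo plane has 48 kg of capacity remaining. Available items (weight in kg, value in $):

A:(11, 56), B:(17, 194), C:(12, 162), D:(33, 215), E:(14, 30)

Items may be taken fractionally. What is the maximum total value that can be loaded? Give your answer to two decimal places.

Greedy by value/weight ratio, highest first.
Order: C (162/12=13.50) > B (194/17=11.41) > D (215/33=6.52) > A (56/11=5.09) > E (30/14=2.14)
Fill: take C (12 @ 162) → take B (17 @ 194) → take 19/33 of D → 123.79; 48/48 used.
Total value = 479.79

479.79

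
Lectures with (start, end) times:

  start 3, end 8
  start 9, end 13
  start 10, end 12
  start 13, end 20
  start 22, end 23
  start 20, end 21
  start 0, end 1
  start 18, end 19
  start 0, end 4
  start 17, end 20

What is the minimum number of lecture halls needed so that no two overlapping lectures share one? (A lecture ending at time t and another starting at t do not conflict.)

3

Count concurrent intervals with a sweep; the peak is the room count.
Events (time:±→running): 0:+→1 0:+→2 1:-→1 3:+→2 4:-→1 8:-→0 9:+→1 10:+→2 12:-→1 13:-→0 13:+→1 17:+→2 18:+→3 … peak 3.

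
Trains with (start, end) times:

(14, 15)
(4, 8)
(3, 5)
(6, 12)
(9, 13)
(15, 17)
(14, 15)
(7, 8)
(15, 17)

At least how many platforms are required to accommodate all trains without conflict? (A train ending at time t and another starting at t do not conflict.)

3

starts: [3, 4, 6, 7, 9, 14, 14, 15, 15]
ends:   [5, 8, 8, 12, 13, 15, 15, 17, 17]
s3→1 s4→2 e5→1 s6→2 s7→3  — peak 3.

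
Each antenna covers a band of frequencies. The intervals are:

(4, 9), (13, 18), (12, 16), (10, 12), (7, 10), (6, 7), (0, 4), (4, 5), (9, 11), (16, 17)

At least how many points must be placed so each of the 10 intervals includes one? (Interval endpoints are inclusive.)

Sort by right endpoint; whenever an interval is uncovered, place a point at its right end.
Sorted: [0,4] [4,5] [6,7] [4,9] [7,10] [9,11] [10,12] [12,16] [16,17] [13,18]
{[0,4],[4,5]} hit by 4; {[6,7],[4,9],[7,10]} hit by 7; {[9,11],[10,12]} hit by 11; {[12,16],[16,17],[13,18]} hit by 16.
Points: 4, 7, 11, 16 (4 total).

4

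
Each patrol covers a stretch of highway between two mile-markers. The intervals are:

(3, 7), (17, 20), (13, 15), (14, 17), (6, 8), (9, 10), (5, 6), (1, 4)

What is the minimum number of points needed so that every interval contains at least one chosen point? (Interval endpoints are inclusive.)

5

Sort by right endpoint; whenever an interval is uncovered, place a point at its right end.
By right end: [1,4]  [5,6]  [3,7]  [6,8]  [9,10]  [13,15]  [14,17]  [17,20]
[1,4] uncovered → point at 4; [5,6] uncovered → point at 6; [9,10] uncovered → point at 10; [13,15] uncovered → point at 15; [17,20] uncovered → point at 20.
Points: 4, 6, 10, 15, 20 (5 total).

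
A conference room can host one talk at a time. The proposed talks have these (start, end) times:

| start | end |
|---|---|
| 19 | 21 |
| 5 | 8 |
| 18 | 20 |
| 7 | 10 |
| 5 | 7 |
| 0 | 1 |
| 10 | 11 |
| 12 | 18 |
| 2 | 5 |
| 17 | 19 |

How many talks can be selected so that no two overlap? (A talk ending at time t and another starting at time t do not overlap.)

7

Order by finish time; keep every interval that doesn't clash with the previous kept one.
By end time: (0,1), (2,5), (5,7), (5,8), (7,10), (10,11), (12,18), (17,19), (18,20), (19,21).
Pick (0,1); next start ≥ 1 → (2,5); next start ≥ 5 → (5,7); next start ≥ 7 → (7,10); next start ≥ 10 → (10,11); next start ≥ 11 → (12,18); next start ≥ 18 → (18,20).
Selected 7 talks.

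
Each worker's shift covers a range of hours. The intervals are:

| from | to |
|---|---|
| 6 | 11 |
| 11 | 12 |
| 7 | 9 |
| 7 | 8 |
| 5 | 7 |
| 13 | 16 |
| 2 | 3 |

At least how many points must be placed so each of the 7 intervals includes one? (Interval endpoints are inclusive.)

4

Process intervals by earliest right end; each time one isn't hit yet, stab at its right endpoint.
By right end: [2,3]  [5,7]  [7,8]  [7,9]  [6,11]  [11,12]  [13,16]
[2,3] uncovered → point at 3; [5,7] uncovered → point at 7; [11,12] uncovered → point at 12; [13,16] uncovered → point at 16.
Points: 3, 7, 12, 16 (4 total).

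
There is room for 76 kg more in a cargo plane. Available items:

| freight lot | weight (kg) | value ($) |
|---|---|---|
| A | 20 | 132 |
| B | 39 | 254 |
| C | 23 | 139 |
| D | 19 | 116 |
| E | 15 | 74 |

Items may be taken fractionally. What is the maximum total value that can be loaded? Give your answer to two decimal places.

489.79

Greedy by value/weight ratio, highest first.
Ratios (sorted): A 6.60, B 6.51, D 6.11, C 6.04, E 4.93
take A (20 @ 132); take B (39 @ 254); take 17/19 of D → 103.79. Capacity used 76/76.
Total value = 489.79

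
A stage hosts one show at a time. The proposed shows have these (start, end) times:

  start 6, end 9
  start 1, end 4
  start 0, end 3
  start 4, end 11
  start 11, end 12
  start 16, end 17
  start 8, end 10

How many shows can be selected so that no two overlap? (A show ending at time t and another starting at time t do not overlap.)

4

Order by finish time; keep every interval that doesn't clash with the previous kept one.
Sorted by end: (0,3)  (1,4)  (6,9)  (8,10)  (4,11)  (11,12)  (16,17)
take (0,3); skip (1,4); take (6,9); skip (8,10); take (11,12); take (16,17).
Selected 4 shows.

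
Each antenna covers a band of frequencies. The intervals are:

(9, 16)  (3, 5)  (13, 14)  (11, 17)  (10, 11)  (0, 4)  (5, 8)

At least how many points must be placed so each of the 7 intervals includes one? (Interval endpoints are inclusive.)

4

Sorted: [0,4] [3,5] [5,8] [10,11] [13,14] [9,16] [11,17]
{[0,4],[3,5]} hit by 4; {[5,8]} hit by 8; {[10,11]} hit by 11; {[13,14],[9,16],[11,17]} hit by 14.
Points: 4, 8, 11, 14 (4 total).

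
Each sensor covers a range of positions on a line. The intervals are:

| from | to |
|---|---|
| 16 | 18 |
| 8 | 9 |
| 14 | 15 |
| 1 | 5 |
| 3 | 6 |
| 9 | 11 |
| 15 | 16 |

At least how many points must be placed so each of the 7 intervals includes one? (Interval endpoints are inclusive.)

4

Sorted: [1,5] [3,6] [8,9] [9,11] [14,15] [15,16] [16,18]
{[1,5],[3,6]} hit by 5; {[8,9],[9,11]} hit by 9; {[14,15],[15,16]} hit by 15; {[16,18]} hit by 18.
Points: 5, 9, 15, 18 (4 total).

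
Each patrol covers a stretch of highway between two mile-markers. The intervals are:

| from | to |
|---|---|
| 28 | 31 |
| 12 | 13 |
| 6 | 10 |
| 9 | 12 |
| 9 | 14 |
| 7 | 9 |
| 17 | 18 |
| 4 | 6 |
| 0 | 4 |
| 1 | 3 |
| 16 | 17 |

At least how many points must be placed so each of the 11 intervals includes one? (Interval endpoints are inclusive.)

Sort by right endpoint; whenever an interval is uncovered, place a point at its right end.
Sorted: [1,3] [0,4] [4,6] [7,9] [6,10] [9,12] [12,13] [9,14] [16,17] [17,18] [28,31]
{[1,3],[0,4]} hit by 3; {[4,6]} hit by 6; {[7,9],[6,10],[9,12]} hit by 9; {[12,13],[9,14]} hit by 13; {[16,17],[17,18]} hit by 17; {[28,31]} hit by 31.
Points: 3, 6, 9, 13, 17, 31 (6 total).

6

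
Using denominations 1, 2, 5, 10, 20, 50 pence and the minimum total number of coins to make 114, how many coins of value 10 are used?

1

114 − 2×50→14 − 1×10→4 − 2×2→0
Count of 10: 1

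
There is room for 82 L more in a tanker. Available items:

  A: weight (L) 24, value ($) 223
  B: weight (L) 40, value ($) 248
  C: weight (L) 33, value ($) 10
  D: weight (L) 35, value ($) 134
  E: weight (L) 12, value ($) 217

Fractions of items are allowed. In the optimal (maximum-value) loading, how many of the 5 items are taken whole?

Sort by value per unit weight and fill in that order.
Order: E (217/12=18.08) > A (223/24=9.29) > B (248/40=6.20) > D (134/35=3.83) > C (10/33=0.30)
Fill: take E (12 @ 217) → take A (24 @ 223) → take B (40 @ 248) → take 6/35 of D → 22.97; 82/82 used.
3 item(s) taken whole; one partial (take 6/35 of D).

3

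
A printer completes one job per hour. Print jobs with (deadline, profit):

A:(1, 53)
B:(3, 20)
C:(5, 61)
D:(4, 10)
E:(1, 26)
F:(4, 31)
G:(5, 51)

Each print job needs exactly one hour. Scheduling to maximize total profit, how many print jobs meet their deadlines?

Profit order: C=61 A=53 G=51 F=31 E=26 B=20 D=10
Assign: C→slot 5, A→slot 1, G→slot 4, F→slot 3, E skipped, B→slot 2, D skipped.
Slots: [1:A] [2:B] [3:F] [4:G] [5:C]
5 of 7 scheduled.

5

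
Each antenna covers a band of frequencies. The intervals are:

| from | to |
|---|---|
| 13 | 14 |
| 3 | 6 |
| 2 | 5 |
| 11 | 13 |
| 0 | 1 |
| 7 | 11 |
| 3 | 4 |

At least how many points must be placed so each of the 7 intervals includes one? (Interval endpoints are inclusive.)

4

Process intervals by earliest right end; each time one isn't hit yet, stab at its right endpoint.
Sorted: [0,1] [3,4] [2,5] [3,6] [7,11] [11,13] [13,14]
{[0,1]} hit by 1; {[3,4],[2,5],[3,6]} hit by 4; {[7,11],[11,13]} hit by 11; {[13,14]} hit by 14.
Points: 1, 4, 11, 14 (4 total).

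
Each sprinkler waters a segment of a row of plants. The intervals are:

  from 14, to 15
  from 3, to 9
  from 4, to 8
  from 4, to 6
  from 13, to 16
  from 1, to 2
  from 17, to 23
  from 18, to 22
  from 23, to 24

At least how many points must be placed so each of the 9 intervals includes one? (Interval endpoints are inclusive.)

5

Sort by right endpoint; whenever an interval is uncovered, place a point at its right end.
Sorted: [1,2] [4,6] [4,8] [3,9] [14,15] [13,16] [18,22] [17,23] [23,24]
{[1,2]} hit by 2; {[4,6],[4,8],[3,9]} hit by 6; {[14,15],[13,16]} hit by 15; {[18,22],[17,23]} hit by 22; {[23,24]} hit by 24.
Points: 2, 6, 15, 22, 24 (5 total).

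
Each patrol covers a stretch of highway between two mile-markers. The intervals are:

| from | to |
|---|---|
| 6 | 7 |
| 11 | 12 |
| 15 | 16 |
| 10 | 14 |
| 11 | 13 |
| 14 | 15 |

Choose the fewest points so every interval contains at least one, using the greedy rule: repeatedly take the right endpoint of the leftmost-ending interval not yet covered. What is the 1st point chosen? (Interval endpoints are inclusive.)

7

Sort by right endpoint; whenever an interval is uncovered, place a point at its right end.
By right end: [6,7]  [11,12]  [11,13]  [10,14]  [14,15]  [15,16]
[6,7] uncovered → point at 7; [11,12] uncovered → point at 12; [14,15] uncovered → point at 15.
Points: 7, 12, 15 (3 total).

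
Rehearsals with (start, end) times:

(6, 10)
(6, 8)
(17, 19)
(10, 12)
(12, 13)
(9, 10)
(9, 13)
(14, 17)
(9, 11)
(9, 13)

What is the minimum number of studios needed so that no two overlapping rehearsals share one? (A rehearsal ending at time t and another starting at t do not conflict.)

The answer is the maximum number of intervals overlapping at any instant.
Events (time:±→running): 6:+→1 6:+→2 8:-→1 9:+→2 9:+→3 9:+→4 9:+→5 … peak 5.

5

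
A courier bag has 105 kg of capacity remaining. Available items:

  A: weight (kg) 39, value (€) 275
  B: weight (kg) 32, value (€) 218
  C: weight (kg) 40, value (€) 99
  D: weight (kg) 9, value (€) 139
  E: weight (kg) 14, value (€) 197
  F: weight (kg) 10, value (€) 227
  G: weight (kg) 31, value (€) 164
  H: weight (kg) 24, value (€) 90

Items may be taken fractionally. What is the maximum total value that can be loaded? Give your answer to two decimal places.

1061.29

Order: F (227/10=22.70) > D (139/9=15.44) > E (197/14=14.07) > A (275/39=7.05) > B (218/32=6.81) > G (164/31=5.29) > H (90/24=3.75) > C (99/40=2.48)
Fill: take F (10 @ 227) → take D (9 @ 139) → take E (14 @ 197) → take A (39 @ 275) → take B (32 @ 218) → take 1/31 of G → 5.29; 105/105 used.
Total value = 1061.29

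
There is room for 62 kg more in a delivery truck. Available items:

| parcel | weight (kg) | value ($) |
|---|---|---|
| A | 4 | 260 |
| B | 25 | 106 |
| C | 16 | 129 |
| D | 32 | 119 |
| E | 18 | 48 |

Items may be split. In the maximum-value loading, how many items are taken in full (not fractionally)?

Greedy by value/weight ratio, highest first.
Order: A (260/4=65.00) > C (129/16=8.06) > B (106/25=4.24) > D (119/32=3.72) > E (48/18=2.67)
Fill: take A (4 @ 260) → take C (16 @ 129) → take B (25 @ 106) → take 17/32 of D → 63.22; 62/62 used.
3 item(s) taken whole; one partial (take 17/32 of D).

3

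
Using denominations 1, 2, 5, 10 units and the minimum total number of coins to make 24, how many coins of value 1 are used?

0

Use the largest denomination that fits, subtract, and repeat.
24 − 2×10→4 − 2×2→0
Count of 1: 0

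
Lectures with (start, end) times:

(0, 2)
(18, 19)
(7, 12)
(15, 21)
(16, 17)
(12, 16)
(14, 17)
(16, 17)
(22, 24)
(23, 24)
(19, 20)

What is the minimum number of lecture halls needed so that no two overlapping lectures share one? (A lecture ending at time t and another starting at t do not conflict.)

4

starts: [0, 7, 12, 14, 15, 16, 16, 18, 19, 22, 23]
ends:   [2, 12, 16, 17, 17, 17, 19, 20, 21, 24, 24]
s0→1 e2→0 s7→1 e12→0 s12→1 s14→2 s15→3 e16→2 s16→3 s16→4  — peak 4.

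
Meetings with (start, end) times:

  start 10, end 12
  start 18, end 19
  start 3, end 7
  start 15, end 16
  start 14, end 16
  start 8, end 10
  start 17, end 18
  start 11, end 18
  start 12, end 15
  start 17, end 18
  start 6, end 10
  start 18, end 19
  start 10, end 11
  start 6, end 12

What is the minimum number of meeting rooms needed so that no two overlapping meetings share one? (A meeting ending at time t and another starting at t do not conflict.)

3

Events (time:±→running): 3:+→1 6:+→2 6:+→3 … peak 3.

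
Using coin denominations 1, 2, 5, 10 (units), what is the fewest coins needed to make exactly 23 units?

4

Use the largest denomination that fits, subtract, and repeat.
23 = 2×10 + 1×2 + 1×1
Total coins = 2 + 1 + 1 = 4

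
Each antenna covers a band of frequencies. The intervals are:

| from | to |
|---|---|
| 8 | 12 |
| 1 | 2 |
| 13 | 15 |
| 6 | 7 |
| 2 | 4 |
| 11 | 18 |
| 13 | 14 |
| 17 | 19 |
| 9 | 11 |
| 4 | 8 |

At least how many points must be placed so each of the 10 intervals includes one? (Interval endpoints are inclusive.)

Process intervals by earliest right end; each time one isn't hit yet, stab at its right endpoint.
By right end: [1,2]  [2,4]  [6,7]  [4,8]  [9,11]  [8,12]  [13,14]  [13,15]  [11,18]  [17,19]
[1,2] uncovered → point at 2; [6,7] uncovered → point at 7; [9,11] uncovered → point at 11; [13,14] uncovered → point at 14; [17,19] uncovered → point at 19.
Points: 2, 7, 11, 14, 19 (5 total).

5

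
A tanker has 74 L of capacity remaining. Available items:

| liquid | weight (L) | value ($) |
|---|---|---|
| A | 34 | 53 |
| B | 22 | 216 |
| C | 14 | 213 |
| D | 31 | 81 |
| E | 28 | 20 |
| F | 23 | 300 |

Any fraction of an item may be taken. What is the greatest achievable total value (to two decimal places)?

Greedy by value/weight ratio, highest first.
Order: C (213/14=15.21) > F (300/23=13.04) > B (216/22=9.82) > D (81/31=2.61) > A (53/34=1.56) > E (20/28=0.71)
Fill: take C (14 @ 213) → take F (23 @ 300) → take B (22 @ 216) → take 15/31 of D → 39.19; 74/74 used.
Total value = 768.19

768.19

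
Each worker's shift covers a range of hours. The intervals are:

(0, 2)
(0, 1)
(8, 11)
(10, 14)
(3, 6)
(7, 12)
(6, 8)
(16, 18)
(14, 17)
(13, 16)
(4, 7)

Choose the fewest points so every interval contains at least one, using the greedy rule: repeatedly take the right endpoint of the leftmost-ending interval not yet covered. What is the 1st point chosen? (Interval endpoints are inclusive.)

1

Sort by right endpoint; whenever an interval is uncovered, place a point at its right end.
By right end: [0,1]  [0,2]  [3,6]  [4,7]  [6,8]  [8,11]  [7,12]  [10,14]  [13,16]  [14,17]  [16,18]
[0,1] uncovered → point at 1; [3,6] uncovered → point at 6; [8,11] uncovered → point at 11; [13,16] uncovered → point at 16.
Points: 1, 6, 11, 16 (4 total).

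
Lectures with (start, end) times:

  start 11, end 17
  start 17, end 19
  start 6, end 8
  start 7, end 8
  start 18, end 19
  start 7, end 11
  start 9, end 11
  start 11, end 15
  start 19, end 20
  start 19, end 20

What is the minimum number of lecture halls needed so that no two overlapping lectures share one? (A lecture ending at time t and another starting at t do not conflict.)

3

The answer is the maximum number of intervals overlapping at any instant.
Events (time:±→running): 6:+→1 7:+→2 7:+→3 … peak 3.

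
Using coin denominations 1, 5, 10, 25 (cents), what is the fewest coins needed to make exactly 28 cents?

Use the largest denomination that fits, subtract, and repeat.
28 = 1×25 + 3×1
Total coins = 1 + 3 = 4

4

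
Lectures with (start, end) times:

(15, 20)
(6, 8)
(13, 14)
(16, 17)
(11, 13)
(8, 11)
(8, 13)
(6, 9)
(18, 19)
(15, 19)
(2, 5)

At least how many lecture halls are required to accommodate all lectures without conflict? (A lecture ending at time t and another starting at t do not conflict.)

The answer is the maximum number of intervals overlapping at any instant.
starts: [2, 6, 6, 8, 8, 11, 13, 15, 15, 16, 18]
ends:   [5, 8, 9, 11, 13, 13, 14, 17, 19, 19, 20]
s2→1 e5→0 s6→1 s6→2 e8→1 s8→2 s8→3  — peak 3.

3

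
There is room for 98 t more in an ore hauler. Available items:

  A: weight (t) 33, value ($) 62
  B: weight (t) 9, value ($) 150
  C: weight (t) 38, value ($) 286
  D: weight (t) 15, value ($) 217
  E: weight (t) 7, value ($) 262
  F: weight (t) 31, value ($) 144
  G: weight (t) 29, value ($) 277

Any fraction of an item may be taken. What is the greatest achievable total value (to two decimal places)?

1192.00

Order: E (262/7=37.43) > B (150/9=16.67) > D (217/15=14.47) > G (277/29=9.55) > C (286/38=7.53) > F (144/31=4.65) > A (62/33=1.88)
Fill: take E (7 @ 262) → take B (9 @ 150) → take D (15 @ 217) → take G (29 @ 277) → take C (38 @ 286); 98/98 used.
Total value = 1192.00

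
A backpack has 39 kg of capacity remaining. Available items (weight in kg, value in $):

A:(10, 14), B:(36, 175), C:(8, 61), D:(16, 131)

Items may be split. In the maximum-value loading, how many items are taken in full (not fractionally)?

Ratios (sorted): D 8.19, C 7.62, B 4.86, A 1.40
take D (16 @ 131); take C (8 @ 61); take 15/36 of B → 72.92. Capacity used 39/39.
2 item(s) taken whole; one partial (take 15/36 of B).

2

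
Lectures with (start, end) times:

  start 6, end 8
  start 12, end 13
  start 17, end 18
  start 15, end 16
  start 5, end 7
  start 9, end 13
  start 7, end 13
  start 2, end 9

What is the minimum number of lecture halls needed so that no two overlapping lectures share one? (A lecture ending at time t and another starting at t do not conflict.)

The answer is the maximum number of intervals overlapping at any instant.
starts: [2, 5, 6, 7, 9, 12, 15, 17]
ends:   [7, 8, 9, 13, 13, 13, 16, 18]
s2→1 s5→2 s6→3  — peak 3.

3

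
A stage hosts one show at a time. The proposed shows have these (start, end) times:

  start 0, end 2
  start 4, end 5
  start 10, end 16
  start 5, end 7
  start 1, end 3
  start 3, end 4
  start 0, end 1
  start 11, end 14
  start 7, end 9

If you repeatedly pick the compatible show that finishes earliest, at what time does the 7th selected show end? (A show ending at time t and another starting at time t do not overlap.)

Order by finish time; keep every interval that doesn't clash with the previous kept one.
By end time: (0,1), (0,2), (1,3), (3,4), (4,5), (5,7), (7,9), (11,14), (10,16).
Pick (0,1); next start ≥ 1 → (1,3); next start ≥ 3 → (3,4); next start ≥ 4 → (4,5); next start ≥ 5 → (5,7); next start ≥ 7 → (7,9); next start ≥ 9 → (11,14).
Selected: (0,1) (1,3) (3,4) (4,5) (5,7) (7,9) (11,14)

14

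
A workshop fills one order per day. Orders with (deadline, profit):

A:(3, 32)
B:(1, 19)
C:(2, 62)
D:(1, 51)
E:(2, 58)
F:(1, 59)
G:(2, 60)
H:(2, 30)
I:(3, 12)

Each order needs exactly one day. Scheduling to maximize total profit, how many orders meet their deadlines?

Sort by profit descending; place each in the latest free slot ≤ its deadline.
By profit: C(d2,62), G(d2,60), F(d1,59), E(d2,58), D(d1,51), A(d3,32), H(d2,30), B(d1,19), I(d3,12)
C→slot 2; G→slot 1; F skipped; E skipped; D skipped; A→slot 3; H skipped; B skipped; I skipped.
3 of 9 scheduled.

3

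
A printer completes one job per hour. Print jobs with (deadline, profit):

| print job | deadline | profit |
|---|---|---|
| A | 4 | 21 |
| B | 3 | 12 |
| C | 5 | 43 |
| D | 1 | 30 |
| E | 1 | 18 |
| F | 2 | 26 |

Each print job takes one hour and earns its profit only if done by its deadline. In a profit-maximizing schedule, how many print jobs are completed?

Profit order: C=43 D=30 F=26 A=21 E=18 B=12
Assign: C→slot 5, D→slot 1, F→slot 2, A→slot 4, E skipped, B→slot 3.
Slots: [1:D] [2:F] [3:B] [4:A] [5:C]
5 of 6 scheduled.

5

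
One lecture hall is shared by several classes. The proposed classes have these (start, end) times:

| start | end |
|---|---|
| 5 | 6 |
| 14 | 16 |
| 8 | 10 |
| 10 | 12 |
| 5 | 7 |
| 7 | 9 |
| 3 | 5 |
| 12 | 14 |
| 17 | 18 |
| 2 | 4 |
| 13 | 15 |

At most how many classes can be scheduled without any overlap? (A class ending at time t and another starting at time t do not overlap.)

Order by finish time; keep every interval that doesn't clash with the previous kept one.
By end time: (2,4), (3,5), (5,6), (5,7), (7,9), (8,10), (10,12), (12,14), (13,15), (14,16), (17,18).
Pick (2,4); next start ≥ 4 → (5,6); next start ≥ 6 → (7,9); next start ≥ 9 → (10,12); next start ≥ 12 → (12,14); next start ≥ 14 → (14,16); next start ≥ 16 → (17,18).
Selected 7 classes.

7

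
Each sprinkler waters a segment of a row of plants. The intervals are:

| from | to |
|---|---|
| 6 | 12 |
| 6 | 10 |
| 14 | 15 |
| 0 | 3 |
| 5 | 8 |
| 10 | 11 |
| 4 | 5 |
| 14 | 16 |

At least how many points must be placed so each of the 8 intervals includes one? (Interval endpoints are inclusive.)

Sorted: [0,3] [4,5] [5,8] [6,10] [10,11] [6,12] [14,15] [14,16]
{[0,3]} hit by 3; {[4,5],[5,8]} hit by 5; {[6,10],[10,11],[6,12]} hit by 10; {[14,15],[14,16]} hit by 15.
Points: 3, 5, 10, 15 (4 total).

4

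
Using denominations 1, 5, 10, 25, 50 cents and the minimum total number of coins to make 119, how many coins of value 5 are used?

Use the largest denomination that fits, subtract, and repeat.
119 = 2×50 + 1×10 + 1×5 + 4×1
Count of 5: 1

1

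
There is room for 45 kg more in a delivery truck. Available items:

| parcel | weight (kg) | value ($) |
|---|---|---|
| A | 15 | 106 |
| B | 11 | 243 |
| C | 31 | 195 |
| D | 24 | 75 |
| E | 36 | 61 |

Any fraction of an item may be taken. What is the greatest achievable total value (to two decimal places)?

468.52

Ratios (sorted): B 22.09, A 7.07, C 6.29, D 3.12, E 1.69
take B (11 @ 243); take A (15 @ 106); take 19/31 of C → 119.52. Capacity used 45/45.
Total value = 468.52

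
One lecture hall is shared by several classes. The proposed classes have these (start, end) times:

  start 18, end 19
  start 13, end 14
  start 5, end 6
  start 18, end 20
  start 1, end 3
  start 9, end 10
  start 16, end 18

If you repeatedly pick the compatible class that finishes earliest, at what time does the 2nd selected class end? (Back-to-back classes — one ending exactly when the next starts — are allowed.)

6

Order by finish time; keep every interval that doesn't clash with the previous kept one.
By end time: (1,3), (5,6), (9,10), (13,14), (16,18), (18,19), (18,20).
Pick (1,3); next start ≥ 3 → (5,6); next start ≥ 6 → (9,10); next start ≥ 10 → (13,14); next start ≥ 14 → (16,18); next start ≥ 18 → (18,19).
Selected: (1,3) (5,6) (9,10) (13,14) (16,18) (18,19)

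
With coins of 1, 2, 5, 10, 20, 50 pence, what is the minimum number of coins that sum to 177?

6

177 − 3×50→27 − 1×20→7 − 1×5→2 − 1×2→0
Total coins = 3 + 1 + 1 + 1 = 6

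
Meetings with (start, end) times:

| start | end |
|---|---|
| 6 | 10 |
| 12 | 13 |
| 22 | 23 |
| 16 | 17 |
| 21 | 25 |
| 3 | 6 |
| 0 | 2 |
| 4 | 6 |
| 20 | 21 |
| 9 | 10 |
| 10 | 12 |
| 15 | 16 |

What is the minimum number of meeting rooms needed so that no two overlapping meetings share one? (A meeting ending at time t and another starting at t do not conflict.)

Events (time:±→running): 0:+→1 2:-→0 3:+→1 4:+→2 … peak 2.

2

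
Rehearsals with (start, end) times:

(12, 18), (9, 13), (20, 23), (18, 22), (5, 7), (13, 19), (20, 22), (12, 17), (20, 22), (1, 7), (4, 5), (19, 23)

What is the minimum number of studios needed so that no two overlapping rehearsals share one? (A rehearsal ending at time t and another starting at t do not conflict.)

5

The answer is the maximum number of intervals overlapping at any instant.
starts: [1, 4, 5, 9, 12, 12, 13, 18, 19, 20, 20, 20]
ends:   [5, 7, 7, 13, 17, 18, 19, 22, 22, 22, 23, 23]
s1→1 s4→2 e5→1 s5→2 e7→1 e7→0 s9→1 s12→2 s12→3 e13→2 s13→3 e17→2 e18→1 s18→2 e19→1 s19→2 s20→3 s20→4 s20→5  — peak 5.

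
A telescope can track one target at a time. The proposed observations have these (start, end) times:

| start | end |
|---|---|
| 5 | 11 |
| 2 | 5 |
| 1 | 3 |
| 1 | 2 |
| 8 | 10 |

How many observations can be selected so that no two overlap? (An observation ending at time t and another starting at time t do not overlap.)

3

Sort by end time and greedily take each interval whose start is ≥ the last chosen end.
Sorted by end: (1,2)  (1,3)  (2,5)  (8,10)  (5,11)
take (1,2); skip (1,3); take (2,5); take (8,10); skip (5,11).
Selected 3 observations.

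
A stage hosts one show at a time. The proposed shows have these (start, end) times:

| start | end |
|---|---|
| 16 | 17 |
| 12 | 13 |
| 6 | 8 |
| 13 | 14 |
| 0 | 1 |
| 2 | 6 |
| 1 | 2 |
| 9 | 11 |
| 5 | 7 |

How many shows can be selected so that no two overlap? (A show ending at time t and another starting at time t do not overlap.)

8

Greedy by earliest finish: after sorting by end time, pick each interval compatible with the last pick.
By end time: (0,1), (1,2), (2,6), (5,7), (6,8), (9,11), (12,13), (13,14), (16,17).
Pick (0,1); next start ≥ 1 → (1,2); next start ≥ 2 → (2,6); next start ≥ 6 → (6,8); next start ≥ 8 → (9,11); next start ≥ 11 → (12,13); next start ≥ 13 → (13,14); next start ≥ 14 → (16,17).
Selected 8 shows.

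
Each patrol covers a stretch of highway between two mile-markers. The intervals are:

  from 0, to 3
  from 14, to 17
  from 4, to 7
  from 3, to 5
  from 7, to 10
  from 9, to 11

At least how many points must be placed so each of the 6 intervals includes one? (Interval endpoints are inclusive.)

4

Process intervals by earliest right end; each time one isn't hit yet, stab at its right endpoint.
Sorted: [0,3] [3,5] [4,7] [7,10] [9,11] [14,17]
{[0,3],[3,5]} hit by 3; {[4,7],[7,10]} hit by 7; {[9,11]} hit by 11; {[14,17]} hit by 17.
Points: 3, 7, 11, 17 (4 total).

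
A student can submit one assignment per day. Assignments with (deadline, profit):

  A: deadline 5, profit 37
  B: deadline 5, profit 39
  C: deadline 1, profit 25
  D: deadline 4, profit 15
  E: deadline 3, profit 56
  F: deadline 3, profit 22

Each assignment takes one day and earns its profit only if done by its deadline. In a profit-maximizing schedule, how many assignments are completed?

5

Sort by profit descending; place each in the latest free slot ≤ its deadline.
Profit order: E=56 B=39 A=37 C=25 F=22 D=15
Assign: E→slot 3, B→slot 5, A→slot 4, C→slot 1, F→slot 2, D skipped.
Slots: [1:C] [2:F] [3:E] [4:A] [5:B]
5 of 6 scheduled.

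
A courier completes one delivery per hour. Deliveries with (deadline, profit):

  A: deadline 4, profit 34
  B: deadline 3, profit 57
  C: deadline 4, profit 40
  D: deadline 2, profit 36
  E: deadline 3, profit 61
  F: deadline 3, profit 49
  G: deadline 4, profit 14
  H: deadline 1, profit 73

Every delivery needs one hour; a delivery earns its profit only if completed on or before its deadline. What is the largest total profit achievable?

231

Sort by profit descending; place each in the latest free slot ≤ its deadline.
By profit: H(d1,73), E(d3,61), B(d3,57), F(d3,49), C(d4,40), D(d2,36), A(d4,34), G(d4,14)
H→slot 1; E→slot 3; B→slot 2; F skipped; C→slot 4; D skipped; A skipped; G skipped.
Profit = 73 + 57 + 61 + 40 = 231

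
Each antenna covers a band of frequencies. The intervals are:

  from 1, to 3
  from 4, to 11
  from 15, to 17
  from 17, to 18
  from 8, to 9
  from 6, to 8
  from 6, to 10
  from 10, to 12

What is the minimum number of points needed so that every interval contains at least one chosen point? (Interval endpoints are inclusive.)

Sorted: [1,3] [6,8] [8,9] [6,10] [4,11] [10,12] [15,17] [17,18]
{[1,3]} hit by 3; {[6,8],[8,9],[6,10],[4,11]} hit by 8; {[10,12]} hit by 12; {[15,17],[17,18]} hit by 17.
Points: 3, 8, 12, 17 (4 total).

4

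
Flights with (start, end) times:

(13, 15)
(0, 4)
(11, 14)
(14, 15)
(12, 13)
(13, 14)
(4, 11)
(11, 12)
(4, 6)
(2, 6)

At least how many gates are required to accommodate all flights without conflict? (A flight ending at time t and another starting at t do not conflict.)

3

starts: [0, 2, 4, 4, 11, 11, 12, 13, 13, 14]
ends:   [4, 6, 6, 11, 12, 13, 14, 14, 15, 15]
s0→1 s2→2 e4→1 s4→2 s4→3  — peak 3.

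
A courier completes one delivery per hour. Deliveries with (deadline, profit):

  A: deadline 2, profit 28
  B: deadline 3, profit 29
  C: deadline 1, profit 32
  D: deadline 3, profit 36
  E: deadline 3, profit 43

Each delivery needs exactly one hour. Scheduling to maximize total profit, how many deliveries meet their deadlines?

3

Take jobs in profit order; each goes to the latest open slot no later than its deadline.
Profit order: E=43 D=36 C=32 B=29 A=28
Assign: E→slot 3, D→slot 2, C→slot 1, B skipped, A skipped.
Slots: [1:C] [2:D] [3:E]
3 of 5 scheduled.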